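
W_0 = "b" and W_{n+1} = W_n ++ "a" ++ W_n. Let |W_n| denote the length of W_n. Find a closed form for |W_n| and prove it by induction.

Claim: |W_n| = 2^{n+1} − 1.

Base case: |W_0| = 1, and 2^{0+1} − 1 = 1.
Assume |W_r| = 2^{r+1} − 1.
Then |W_{r+1}| = |W_r| + 1 + |W_r| = 2|W_r| + 1 = 2(2^{r+1} − 1) + 1 = 2^{r+2} − 2 + 1 = 2^{r+2} − 1.
By induction, |W_n| = 2^{n+1} − 1 for all n ≥ 0.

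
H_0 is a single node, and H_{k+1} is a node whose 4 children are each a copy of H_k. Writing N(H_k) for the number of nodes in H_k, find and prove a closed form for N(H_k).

Claim: N(H_k) = (4^{k+1} − 1)/3.

Base case: N(H_0) = 1, and (4^{0+1} − 1)/3 = 1.
Assume N(H_j) = (4^{j+1} − 1)/3.
Then N(H_{j+1}) = 1 + 4N(H_j) = 1 + 4·(4^{j+1} − 1)/3 = 1 + (4^{j+2} − 4)/3 = (3 + 4^{j+2} − 4)/3 = (4^{j+2} − 1)/3.
This completes the inductive step, so N(H_k) = (4^{k+1} − 1)/3 for all k ≥ 0.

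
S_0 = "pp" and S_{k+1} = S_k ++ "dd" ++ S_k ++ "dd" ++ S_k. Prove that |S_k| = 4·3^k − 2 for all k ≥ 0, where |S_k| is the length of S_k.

Base case: |S_0| = 2, and 4·3^0 − 2 = 2.
Assume |S_j| = 4·3^j − 2.
Then |S_{j+1}| = 3|S_j| + 4 = 3(4·3^j − 2) + 4 = 4·3^{j+1} − 6 + 4 = 4·3^{j+1} − 2.
So the formula holds for j+1, and by induction |S_k| = 4·3^k − 2 for all k ≥ 0.

|S_k| = 4·3^k − 2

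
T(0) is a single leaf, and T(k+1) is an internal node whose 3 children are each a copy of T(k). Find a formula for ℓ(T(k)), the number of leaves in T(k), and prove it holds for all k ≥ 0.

Claim: ℓ(T(k)) = 3^k.

Base case: ℓ(T(0)) = 1, and 3^0 = 1.
Assume ℓ(T(r)) = 3^r.
Then ℓ(T(r+1)) = 3·ℓ(T(r)) = 3·3^r = 3^{r+1}.
This completes the inductive step, so ℓ(T(k)) = 3^k for all k ≥ 0.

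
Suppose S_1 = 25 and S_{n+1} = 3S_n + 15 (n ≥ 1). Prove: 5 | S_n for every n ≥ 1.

Base case: S_1 = 25 = 5·5, so 5 | S_1.
Assume 5 | S_k, so S_k = 5t for some integer t.
Then S_{k+1} = 3S_k + 15 = 3·(5t) + 15 = 5(3t + 3), so 5 | S_{k+1}.
By induction, 5 | S_n for all n ≥ 1.

5 | S_n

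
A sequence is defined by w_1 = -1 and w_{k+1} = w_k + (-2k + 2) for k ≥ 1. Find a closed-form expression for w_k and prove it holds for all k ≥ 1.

Claim: w_k = -k^2 + 3k − 3.

Base case: w_1 = -1, and -1^2 + 3·1 − 3 = -1.
Assume w_m = -m^2 + 3m − 3.
Then w_{m+1} = w_m + (-2m + 2) = (-m^2 + 3m − 3) + (-2m + 2) = -m^2 + m − 1,
and -(m+1)^2 + 3·(m+1) − 3 = -m^2 + m − 1.
Hence w_k = -k^2 + 3k − 3 for every k ≥ 1, by induction.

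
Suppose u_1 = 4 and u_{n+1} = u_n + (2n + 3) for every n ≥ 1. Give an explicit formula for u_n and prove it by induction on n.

Claim: u_n = n^2 + 2n + 1.

Base case: u_1 = 4, and 1^2 + 2·1 + 1 = 4.
Assume u_j = j^2 + 2j + 1.
Then u_{j+1} = u_j + (2j + 3) = (j^2 + 2j + 1) + (2j + 3) = j^2 + 4j + 4,
and (j+1)^2 + 2·(j+1) + 1 = j^2 + 4j + 4.
Hence u_n = n^2 + 2n + 1 for every n ≥ 1, by induction.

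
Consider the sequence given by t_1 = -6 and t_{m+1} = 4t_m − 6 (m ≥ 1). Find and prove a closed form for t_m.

Claim: t_m = -2·4^m + 2.

Base case: t_1 = -6, and -2·4^1 + 2 = -8 + 2 = -6.
Assume t_r = -2·4^r + 2 for some r ≥ 1.
Then t_{r+1} = 4t_r − 6 = 4·(-2·4^r + 2) − 6 = -8·4^r + 8 − 6 = -2·4^{r+1} + 2.
This completes the inductive step, so t_m = -2·4^m + 2 for all m ≥ 1.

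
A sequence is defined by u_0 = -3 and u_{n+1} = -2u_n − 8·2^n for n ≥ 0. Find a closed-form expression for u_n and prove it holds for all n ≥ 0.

Claim: u_n = -(-2)^n − 2·2^n.

Base case: u_0 = -3, and -(-2)^0 − 2·2^0 = -1 − 2 = -3.
Assume u_j = -(-2)^j − 2·2^j for some j ≥ 0.
Then u_{j+1} = -2u_j − 8·2^j = -2·(-(-2)^j − 2·2^j) − 8·2^j = -(-2)^{j+1} + 4·2^j − 8·2^j = -(-2)^{j+1} − 4·2^j = -(-2)^{j+1} − 2·2^{j+1}.
So the formula holds for j+1, and by induction u_n = -(-2)^n − 2·2^n for all n ≥ 0.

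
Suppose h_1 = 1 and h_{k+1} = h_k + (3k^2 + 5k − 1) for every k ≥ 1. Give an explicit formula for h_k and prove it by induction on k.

Claim: h_k = k^3 + k^2 − 3k + 2.

Base case: h_1 = 1, and 1^3 + 1^2 − 3·1 + 2 = 1.
Assume h_r = r^3 + r^2 − 3r + 2.
Then h_{r+1} = h_r + (3r^2 + 5r − 1) = (r^3 + r^2 − 3r + 2) + (3r^2 + 5r − 1) = r^3 + 4r^2 + 2r + 1,
and (r+1)^3 + (r+1)^2 − 3·(r+1) + 2 = r^3 + 4r^2 + 2r + 1.
Hence h_k = k^3 + k^2 − 3k + 2 for every k ≥ 1, by induction.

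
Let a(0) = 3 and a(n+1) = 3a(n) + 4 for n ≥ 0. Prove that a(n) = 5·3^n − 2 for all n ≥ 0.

Base case: a(0) = 3, and 5·3^0 − 2 = 5 − 2 = 3.
Assume a(k) = 5·3^k − 2 for some k ≥ 0.
Then a(k+1) = 3a(k) + 4 = 3·(5·3^k − 2) + 4 = 15·3^k − 6 + 4 = 5·3^{k+1} − 2.
By induction, a(n) = 5·3^n − 2 for all n ≥ 0.

a(n) = 5·3^n − 2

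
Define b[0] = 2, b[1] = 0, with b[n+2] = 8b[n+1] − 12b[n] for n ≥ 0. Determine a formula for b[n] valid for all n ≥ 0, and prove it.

Claim: b[n] = 3·2^n − 6^n.

Base cases: b[0] = 2 and 3·2^0 − 6^0 = 2; b[1] = 0 and 3·2^1 − 6^1 = 0.
Assume b[j] = 3·2^j − 6^j for all 0 ≤ j ≤ m, where m ≥ 1.
Then b[m+1] = 8b[m] − 12b[m−1] = 8·(3·2^m − 6^m) − 12·(3·2^{m−1} − 6^{m−1}) = 3·(8·2 − 12)2^{m−1} − (8·6 − 12)6^{m−1} = 12·2^{m−1} − 36·6^{m−1} = 3·2^{m+1} − 6^{m+1}.
So the formula holds for m+1, and by strong induction b[n] = 3·2^n − 6^n for all n ≥ 0.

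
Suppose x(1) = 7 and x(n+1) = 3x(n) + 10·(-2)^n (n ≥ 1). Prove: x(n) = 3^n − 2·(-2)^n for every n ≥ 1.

Base case: x(1) = 7, and 3^1 − 2·(-2)^1 = 3 + 4 = 7.
Assume x(j) = 3^j − 2·(-2)^j for some j ≥ 1.
Then x(j+1) = 3x(j) + 10·(-2)^j = 3·(3^j − 2·(-2)^j) + 10·(-2)^j = 3^{j+1} − 6·(-2)^j + 10·(-2)^j = 3^{j+1} + 4·(-2)^j = 3^{j+1} − 2·(-2)^{j+1}.
This completes the inductive step, so x(n) = 3^n − 2·(-2)^n for all n ≥ 1.

x(n) = 3^n − 2·(-2)^n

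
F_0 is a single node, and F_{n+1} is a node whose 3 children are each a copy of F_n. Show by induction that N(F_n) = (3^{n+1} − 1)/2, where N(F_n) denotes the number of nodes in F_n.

Base case: N(F_0) = 1, and (3^{0+1} − 1)/2 = 1.
Assume N(F_j) = (3^{j+1} − 1)/2.
Then N(F_{j+1}) = 1 + 3N(F_j) = 1 + 3·(3^{j+1} − 1)/2 = 1 + (3^{j+2} − 3)/2 = (2 + 3^{j+2} − 3)/2 = (3^{j+2} − 1)/2.
By induction, N(F_n) = (3^{n+1} − 1)/2 for all n ≥ 0.

N(F_n) = (3^{n+1} − 1)/2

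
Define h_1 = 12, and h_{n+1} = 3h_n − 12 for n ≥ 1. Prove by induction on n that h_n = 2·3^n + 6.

Base case: h_1 = 12, and 2·3^1 + 6 = 6 + 6 = 12.
Assume h_m = 2·3^m + 6 for some m ≥ 1.
Then h_{m+1} = 3h_m − 12 = 3·(2·3^m + 6) − 12 = 6·3^m + 18 − 12 = 2·3^{m+1} + 6.
So the formula holds for m+1, and by induction h_n = 2·3^n + 6 for all n ≥ 1.

h_n = 2·3^n + 6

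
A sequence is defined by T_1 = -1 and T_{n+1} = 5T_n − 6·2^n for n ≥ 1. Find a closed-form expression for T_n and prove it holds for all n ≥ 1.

Claim: T_n = -5^n + 2·2^n.

Base case: T_1 = -1, and -5^1 + 2·2^1 = -5 + 4 = -1.
Assume T_j = -5^j + 2·2^j for some j ≥ 1.
Then T_{j+1} = 5T_j − 6·2^j = 5·(-5^j + 2·2^j) − 6·2^j = -5^{j+1} + 10·2^j − 6·2^j = -5^{j+1} + 4·2^j = -5^{j+1} + 2·2^{j+1}.
This completes the inductive step, so T_n = -5^n + 2·2^n for all n ≥ 1.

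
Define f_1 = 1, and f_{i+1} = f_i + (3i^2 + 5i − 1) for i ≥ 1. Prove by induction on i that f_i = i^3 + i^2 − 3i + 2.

Base case: f_1 = 1, and 1^3 + 1^2 − 3·1 + 2 = 1.
Assume f_r = r^3 + r^2 − 3r + 2.
Then f_{r+1} = f_r + (3r^2 + 5r − 1) = (r^3 + r^2 − 3r + 2) + (3r^2 + 5r − 1) = r^3 + 4r^2 + 2r + 1,
and (r+1)^3 + (r+1)^2 − 3·(r+1) + 2 = r^3 + 4r^2 + 2r + 1.
This completes the inductive step, so f_i = i^3 + i^2 − 3i + 2 for all i ≥ 1.

f_i = i^3 + i^2 − 3i + 2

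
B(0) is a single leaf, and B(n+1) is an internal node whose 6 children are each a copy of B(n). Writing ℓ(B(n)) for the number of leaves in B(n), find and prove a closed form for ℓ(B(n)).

Claim: ℓ(B(n)) = 6^n.

Base case: ℓ(B(0)) = 1, and 6^0 = 1.
Assume ℓ(B(r)) = 6^r.
Then ℓ(B(r+1)) = 6·ℓ(B(r)) = 6·6^r = 6^{r+1}.
Hence ℓ(B(n)) = 6^n for every n ≥ 0, by induction.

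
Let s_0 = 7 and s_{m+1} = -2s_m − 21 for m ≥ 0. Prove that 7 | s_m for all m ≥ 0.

Base case: s_0 = 7 = 7·1, so 7 | s_0.
Assume 7 | s_k, so s_k = 7t for some integer t.
Then s_{k+1} = -2s_k − 21 = -2·(7t) − 21 = 7(-2t − 3), so 7 | s_{k+1}.
Hence 7 | s_m for every m ≥ 0, by induction.

7 | s_m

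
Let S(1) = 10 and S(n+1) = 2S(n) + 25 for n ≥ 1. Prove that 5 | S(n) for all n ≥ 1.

Base case: S(1) = 10 = 5·2, so 5 | S(1).
Assume 5 | S(r), so S(r) = 5t for some integer t.
Then S(r+1) = 2S(r) + 25 = 2·(5t) + 25 = 5(2t + 5), so 5 | S(r+1).
So the property holds for r+1, and by induction 5 | S(n) for all n ≥ 1.

5 | S(n)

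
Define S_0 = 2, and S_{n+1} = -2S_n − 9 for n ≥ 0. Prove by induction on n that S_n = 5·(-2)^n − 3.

Base case: S_0 = 2, and 5·(-2)^0 − 3 = 5 − 3 = 2.
Assume S_m = 5·(-2)^m − 3 for some m ≥ 0.
Then S_{m+1} = -2S_m − 9 = -2·(5·(-2)^m − 3) − 9 = -10·(-2)^m + 6 − 9 = 5·(-2)^{m+1} − 3.
Hence S_n = 5·(-2)^n − 3 for every n ≥ 0, by induction.

S_n = 5·(-2)^n − 3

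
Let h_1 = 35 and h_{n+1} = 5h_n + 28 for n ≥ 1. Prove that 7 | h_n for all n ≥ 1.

Base case: h_1 = 35 = 7·5, so 7 | h_1.
Assume 7 | h_j, so h_j = 7t for some integer t.
Then h_{j+1} = 5h_j + 28 = 5·(7t) + 28 = 7(5t + 4), so 7 | h_{j+1}.
So the property holds for j+1, and by induction 7 | h_n for all n ≥ 1.

7 | h_n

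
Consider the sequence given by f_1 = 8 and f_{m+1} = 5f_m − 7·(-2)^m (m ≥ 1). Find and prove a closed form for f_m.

Claim: f_m = 2·5^m + (-2)^m.

Base case: f_1 = 8, and 2·5^1 + (-2)^1 = 10 − 2 = 8.
Assume f_r = 2·5^r + (-2)^r for some r ≥ 1.
Then f_{r+1} = 5f_r − 7·(-2)^r = 5·(2·5^r + (-2)^r) − 7·(-2)^r = 2·5^{r+1} + 5·(-2)^r − 7·(-2)^r = 2·5^{r+1} − 2·(-2)^r = 2·5^{r+1} + (-2)^{r+1}.
Hence f_m = 2·5^m + (-2)^m for every m ≥ 1, by induction.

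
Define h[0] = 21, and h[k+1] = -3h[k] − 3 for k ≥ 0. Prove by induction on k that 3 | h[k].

Base case: h[0] = 21 = 3·7, so 3 | h[0].
Assume 3 | h[j], so h[j] = 3t for some integer t.
Then h[j+1] = -3h[j] − 3 = -3·(3t) − 3 = 3(-3t − 1), so 3 | h[j+1].
So the property holds for j+1, and by induction 3 | h[k] for all k ≥ 0.

3 | h[k]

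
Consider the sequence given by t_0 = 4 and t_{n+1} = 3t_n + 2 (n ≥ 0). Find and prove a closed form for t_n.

Claim: t_n = 5·3^n − 1.

Base case: t_0 = 4, and 5·3^0 − 1 = 5 − 1 = 4.
Assume t_k = 5·3^k − 1 for some k ≥ 0.
Then t_{k+1} = 3t_k + 2 = 3·(5·3^k − 1) + 2 = 15·3^k − 3 + 2 = 5·3^{k+1} − 1.
By induction, t_n = 5·3^n − 1 for all n ≥ 0.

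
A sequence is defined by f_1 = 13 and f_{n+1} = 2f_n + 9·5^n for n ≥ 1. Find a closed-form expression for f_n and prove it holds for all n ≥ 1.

Claim: f_n = -2^n + 3·5^n.

Base case: f_1 = 13, and -2^1 + 3·5^1 = -2 + 15 = 13.
Assume f_j = -2^j + 3·5^j for some j ≥ 1.
Then f_{j+1} = 2f_j + 9·5^j = 2·(-2^j + 3·5^j) + 9·5^j = -2^{j+1} + 6·5^j + 9·5^j = -2^{j+1} + 15·5^j = -2^{j+1} + 3·5^{j+1}.
Hence f_n = -2^n + 3·5^n for every n ≥ 1, by induction.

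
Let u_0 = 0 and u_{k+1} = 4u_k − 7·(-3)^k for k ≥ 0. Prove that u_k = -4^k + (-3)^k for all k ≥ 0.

Base case: u_0 = 0, and -4^0 + (-3)^0 = -1 + 1 = 0.
Assume u_j = -4^j + (-3)^j for some j ≥ 0.
Then u_{j+1} = 4u_j − 7·(-3)^j = 4·(-4^j + (-3)^j) − 7·(-3)^j = -4^{j+1} + 4·(-3)^j − 7·(-3)^j = -4^{j+1} − 3·(-3)^j = -4^{j+1} + (-3)^{j+1}.
This completes the inductive step, so u_k = -4^k + (-3)^k for all k ≥ 0.

u_k = -4^k + (-3)^k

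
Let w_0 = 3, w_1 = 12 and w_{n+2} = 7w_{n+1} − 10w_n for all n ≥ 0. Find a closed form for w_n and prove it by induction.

Claim: w_n = 2·5^n + 2^n.

Base cases: w_0 = 3 and 2·5^0 + 2^0 = 3; w_1 = 12 and 2·5^1 + 2^1 = 12.
Assume w_j = 2·5^j + 2^j for all 0 ≤ j ≤ k, where k ≥ 1.
Then w_{k+1} = 7w_k − 10w_{k−1} = 7·(2·5^k + 2^k) − 10·(2·5^{k−1} + 2^{k−1}) = 2·(7·5 − 10)5^{k−1} + (7·2 − 10)2^{k−1} = 50·5^{k−1} + 4·2^{k−1} = 2·5^{k+1} + 2^{k+1}.
So the formula holds for k+1, and by strong induction w_n = 2·5^n + 2^n for all n ≥ 0.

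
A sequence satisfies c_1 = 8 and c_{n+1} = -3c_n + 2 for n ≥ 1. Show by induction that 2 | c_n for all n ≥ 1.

Base case: c_1 = 8 = 2·4, so 2 | c_1.
Assume 2 | c_m, so c_m = 2t for some integer t.
Then c_{m+1} = -3c_m + 2 = -3·(2t) + 2 = 2(-3t + 1), so 2 | c_{m+1}.
By induction, 2 | c_n for all n ≥ 1.

2 | c_n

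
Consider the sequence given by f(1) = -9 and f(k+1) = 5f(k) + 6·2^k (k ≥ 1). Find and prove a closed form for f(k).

Claim: f(k) = -5^k − 2·2^k.

Base case: f(1) = -9, and -5^1 − 2·2^1 = -5 − 4 = -9.
Assume f(j) = -5^j − 2·2^j for some j ≥ 1.
Then f(j+1) = 5f(j) + 6·2^j = 5·(-5^j − 2·2^j) + 6·2^j = -5^{j+1} − 10·2^j + 6·2^j = -5^{j+1} − 4·2^j = -5^{j+1} − 2·2^{j+1}.
So the formula holds for j+1, and by induction f(k) = -5^k − 2·2^k for all k ≥ 1.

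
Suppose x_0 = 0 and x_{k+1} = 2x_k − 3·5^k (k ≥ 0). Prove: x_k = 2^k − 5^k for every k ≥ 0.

Base case: x_0 = 0, and 2^0 − 5^0 = 1 − 1 = 0.
Assume x_j = 2^j − 5^j for some j ≥ 0.
Then x_{j+1} = 2x_j − 3·5^j = 2·(2^j − 5^j) − 3·5^j = 2^{j+1} − 2·5^j − 3·5^j = 2^{j+1} − 5·5^j = 2^{j+1} − 5^{j+1}.
By induction, x_k = 2^k − 5^k for all k ≥ 0.

x_k = 2^k − 5^k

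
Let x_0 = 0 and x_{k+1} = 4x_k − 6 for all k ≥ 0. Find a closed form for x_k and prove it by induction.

Claim: x_k = -2·4^k + 2.

Base case: x_0 = 0, and -2·4^0 + 2 = -2 + 2 = 0.
Assume x_r = -2·4^r + 2 for some r ≥ 0.
Then x_{r+1} = 4x_r − 6 = 4·(-2·4^r + 2) − 6 = -8·4^r + 8 − 6 = -2·4^{r+1} + 2.
This completes the inductive step, so x_k = -2·4^k + 2 for all k ≥ 0.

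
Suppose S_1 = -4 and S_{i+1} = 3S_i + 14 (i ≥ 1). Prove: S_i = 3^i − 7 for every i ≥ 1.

Base case: S_1 = -4, and 3^1 − 7 = 3 − 7 = -4.
Assume S_j = 3^j − 7 for some j ≥ 1.
Then S_{j+1} = 3S_j + 14 = 3·(3^j − 7) + 14 = 3^{j+1} − 21 + 14 = 3^{j+1} − 7.
By induction, S_i = 3^i − 7 for all i ≥ 1.

S_i = 3^i − 7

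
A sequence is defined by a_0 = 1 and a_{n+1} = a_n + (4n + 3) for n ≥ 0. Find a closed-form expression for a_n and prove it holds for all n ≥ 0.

Claim: a_n = 2n^2 + n + 1.

Base case: a_0 = 1, and 2·0^2 + 0 + 1 = 1.
Assume a_m = 2m^2 + m + 1.
Then a_{m+1} = a_m + (4m + 3) = (2m^2 + m + 1) + (4m + 3) = 2m^2 + 5m + 4,
and 2·(m+1)^2 + (m+1) + 1 = 2m^2 + 5m + 4.
This completes the inductive step, so a_n = 2n^2 + n + 1 for all n ≥ 0.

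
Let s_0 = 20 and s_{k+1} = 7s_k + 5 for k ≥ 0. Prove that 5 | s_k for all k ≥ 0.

Base case: s_0 = 20 = 5·4, so 5 | s_0.
Assume 5 | s_j, so s_j = 5t for some integer t.
Then s_{j+1} = 7s_j + 5 = 7·(5t) + 5 = 5(7t + 1), so 5 | s_{j+1}.
This completes the inductive step, so 5 | s_k for all k ≥ 0.

5 | s_k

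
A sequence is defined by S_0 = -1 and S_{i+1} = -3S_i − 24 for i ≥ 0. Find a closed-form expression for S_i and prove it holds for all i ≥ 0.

Claim: S_i = 5·(-3)^i − 6.

Base case: S_0 = -1, and 5·(-3)^0 − 6 = 5 − 6 = -1.
Assume S_r = 5·(-3)^r − 6 for some r ≥ 0.
Then S_{r+1} = -3S_r − 24 = -3·(5·(-3)^r − 6) − 24 = -15·(-3)^r + 18 − 24 = 5·(-3)^{r+1} − 6.
Hence S_i = 5·(-3)^i − 6 for every i ≥ 0, by induction.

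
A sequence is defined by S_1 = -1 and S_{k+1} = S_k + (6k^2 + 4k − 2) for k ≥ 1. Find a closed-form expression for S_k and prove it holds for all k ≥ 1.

Claim: S_k = 2k^3 − k^2 − 3k + 1.

Base case: S_1 = -1, and 2·1^3 − 1^2 − 3·1 + 1 = -1.
Assume S_j = 2j^3 − j^2 − 3j + 1.
Then S_{j+1} = S_j + (6j^2 + 4j − 2) = (2j^3 − j^2 − 3j + 1) + (6j^2 + 4j − 2) = 2j^3 + 5j^2 + j − 1,
and 2·(j+1)^3 − (j+1)^2 − 3·(j+1) + 1 = 2j^3 + 5j^2 + j − 1.
Hence S_k = 2k^3 − k^2 − 3k + 1 for every k ≥ 1, by induction.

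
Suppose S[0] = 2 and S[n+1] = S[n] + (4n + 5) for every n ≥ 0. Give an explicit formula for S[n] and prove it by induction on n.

Claim: S[n] = 2n^2 + 3n + 2.

Base case: S[0] = 2, and 2·0^2 + 3·0 + 2 = 2.
Assume S[k] = 2k^2 + 3k + 2.
Then S[k+1] = S[k] + (4k + 5) = (2k^2 + 3k + 2) + (4k + 5) = 2k^2 + 7k + 7,
and 2·(k+1)^2 + 3·(k+1) + 2 = 2k^2 + 7k + 7.
By induction, S[n] = 2n^2 + 3n + 2 for all n ≥ 0.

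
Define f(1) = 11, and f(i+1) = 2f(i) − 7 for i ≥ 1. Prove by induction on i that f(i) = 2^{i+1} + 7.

Base case: f(1) = 11, and 2^{1+1} + 7 = 4 + 7 = 11.
Assume f(k) = 2^{k+1} + 7 for some k ≥ 1.
Then f(k+1) = 2f(k) − 7 = 2·(2^{k+1} + 7) − 7 = 2^{k+2} + 14 − 7 = 2^{k+2} + 7.
Hence f(i) = 2^{i+1} + 7 for every i ≥ 1, by induction.

f(i) = 2^{i+1} + 7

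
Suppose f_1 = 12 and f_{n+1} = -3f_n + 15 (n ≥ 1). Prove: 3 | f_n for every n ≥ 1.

Base case: f_1 = 12 = 3·4, so 3 | f_1.
Assume 3 | f_j, so f_j = 3t for some integer t.
Then f_{j+1} = -3f_j + 15 = -3·(3t) + 15 = 3(-3t + 5), so 3 | f_{j+1}.
This completes the inductive step, so 3 | f_n for all n ≥ 1.

3 | f_n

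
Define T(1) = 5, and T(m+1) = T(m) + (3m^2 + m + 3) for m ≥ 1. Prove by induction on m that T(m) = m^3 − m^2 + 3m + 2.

Base case: T(1) = 5, and 1^3 − 1^2 + 3·1 + 2 = 5.
Assume T(j) = j^3 − j^2 + 3j + 2.
Then T(j+1) = T(j) + (3j^2 + j + 3) = (j^3 − j^2 + 3j + 2) + (3j^2 + j + 3) = j^3 + 2j^2 + 4j + 5,
and (j+1)^3 − (j+1)^2 + 3·(j+1) + 2 = j^3 + 2j^2 + 4j + 5.
This completes the inductive step, so T(m) = m^3 − m^2 + 3m + 2 for all m ≥ 1.

T(m) = m^3 − m^2 + 3m + 2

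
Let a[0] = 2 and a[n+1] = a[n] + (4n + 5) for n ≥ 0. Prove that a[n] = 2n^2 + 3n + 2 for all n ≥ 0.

Base case: a[0] = 2, and 2·0^2 + 3·0 + 2 = 2.
Assume a[r] = 2r^2 + 3r + 2.
Then a[r+1] = a[r] + (4r + 5) = (2r^2 + 3r + 2) + (4r + 5) = 2r^2 + 7r + 7,
and 2·(r+1)^2 + 3·(r+1) + 2 = 2r^2 + 7r + 7.
This completes the inductive step, so a[n] = 2n^2 + 3n + 2 for all n ≥ 0.

a[n] = 2n^2 + 3n + 2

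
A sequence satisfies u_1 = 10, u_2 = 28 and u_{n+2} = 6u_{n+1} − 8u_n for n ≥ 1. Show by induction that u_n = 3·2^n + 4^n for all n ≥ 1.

Base cases: u_1 = 10 and 3·2^1 + 4^1 = 10; u_2 = 28 and 3·2^2 + 4^2 = 28.
Assume u_j = 3·2^j + 4^j for all 1 ≤ j ≤ m, where m ≥ 2.
Then u_{m+1} = 6u_m − 8u_{m−1} = 6·(3·2^m + 4^m) − 8·(3·2^{m−1} + 4^{m−1}) = 3·(6·2 − 8)2^{m−1} + (6·4 − 8)4^{m−1} = 12·2^{m−1} + 16·4^{m−1} = 3·2^{m+1} + 4^{m+1}.
So the formula holds for m+1, and by strong induction u_n = 3·2^n + 4^n for all n ≥ 1.

u_n = 3·2^n + 4^n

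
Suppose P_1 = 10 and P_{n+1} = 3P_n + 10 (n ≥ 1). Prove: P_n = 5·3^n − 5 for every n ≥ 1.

Base case: P_1 = 10, and 5·3^1 − 5 = 15 − 5 = 10.
Assume P_j = 5·3^j − 5 for some j ≥ 1.
Then P_{j+1} = 3P_j + 10 = 3·(5·3^j − 5) + 10 = 15·3^j − 15 + 10 = 5·3^{j+1} − 5.
So the formula holds for j+1, and by induction P_n = 5·3^n − 5 for all n ≥ 1.

P_n = 5·3^n − 5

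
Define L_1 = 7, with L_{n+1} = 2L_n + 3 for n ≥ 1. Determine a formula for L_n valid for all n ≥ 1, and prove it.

Claim: L_n = 5·2^n − 3.

Base case: L_1 = 7, and 5·2^1 − 3 = 10 − 3 = 7.
Assume L_m = 5·2^m − 3 for some m ≥ 1.
Then L_{m+1} = 2L_m + 3 = 2·(5·2^m − 3) + 3 = 10·2^m − 6 + 3 = 5·2^{m+1} − 3.
Hence L_n = 5·2^n − 3 for every n ≥ 1, by induction.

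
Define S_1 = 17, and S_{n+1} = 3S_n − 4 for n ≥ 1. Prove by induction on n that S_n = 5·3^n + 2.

Base case: S_1 = 17, and 5·3^1 + 2 = 15 + 2 = 17.
Assume S_j = 5·3^j + 2 for some j ≥ 1.
Then S_{j+1} = 3S_j − 4 = 3·(5·3^j + 2) − 4 = 15·3^j + 6 − 4 = 5·3^{j+1} + 2.
So the formula holds for j+1, and by induction S_n = 5·3^n + 2 for all n ≥ 1.

S_n = 5·3^n + 2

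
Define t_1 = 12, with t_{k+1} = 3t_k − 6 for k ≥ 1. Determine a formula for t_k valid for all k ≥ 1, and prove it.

Claim: t_k = 3^{k+1} + 3.

Base case: t_1 = 12, and 3^{1+1} + 3 = 9 + 3 = 12.
Assume t_m = 3^{m+1} + 3 for some m ≥ 1.
Then t_{m+1} = 3t_m − 6 = 3·(3^{m+1} + 3) − 6 = 3^{m+2} + 9 − 6 = 3^{m+2} + 3.
Hence t_k = 3^{k+1} + 3 for every k ≥ 1, by induction.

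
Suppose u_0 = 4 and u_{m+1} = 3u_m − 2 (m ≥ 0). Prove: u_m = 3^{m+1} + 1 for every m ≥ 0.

Base case: u_0 = 4, and 3^{0+1} + 1 = 3 + 1 = 4.
Assume u_k = 3^{k+1} + 1 for some k ≥ 0.
Then u_{k+1} = 3u_k − 2 = 3·(3^{k+1} + 1) − 2 = 3^{k+2} + 3 − 2 = 3^{k+2} + 1.
By induction, u_m = 3^{m+1} + 1 for all m ≥ 0.

u_m = 3^{m+1} + 1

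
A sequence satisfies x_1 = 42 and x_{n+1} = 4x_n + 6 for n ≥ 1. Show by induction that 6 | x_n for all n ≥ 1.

Base case: x_1 = 42 = 6·7, so 6 | x_1.
Assume 6 | x_j, so x_j = 6t for some integer t.
Then x_{j+1} = 4x_j + 6 = 4·(6t) + 6 = 6(4t + 1), so 6 | x_{j+1}.
Hence 6 | x_n for every n ≥ 1, by induction.

6 | x_n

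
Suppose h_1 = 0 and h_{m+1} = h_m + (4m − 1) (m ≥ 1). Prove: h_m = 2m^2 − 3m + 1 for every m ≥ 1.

Base case: h_1 = 0, and 2·1^2 − 3·1 + 1 = 0.
Assume h_j = 2j^2 − 3j + 1.
Then h_{j+1} = h_j + (4j − 1) = (2j^2 − 3j + 1) + (4j − 1) = 2j^2 + j,
and 2·(j+1)^2 − 3·(j+1) + 1 = 2j^2 + j.
By induction, h_m = 2m^2 − 3m + 1 for all m ≥ 1.

h_m = 2m^2 − 3m + 1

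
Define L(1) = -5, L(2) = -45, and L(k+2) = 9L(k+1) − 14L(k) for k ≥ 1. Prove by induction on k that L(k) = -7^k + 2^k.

Base cases: L(1) = -5 and -7^1 + 2^1 = -5; L(2) = -45 and -7^2 + 2^2 = -45.
Assume L(j) = -7^j + 2^j for all 1 ≤ j ≤ m, where m ≥ 2.
Then L(m+1) = 9L(m) − 14L(m−1) = 9·(-7^m + 2^m) − 14·(-7^{m−1} + 2^{m−1}) = -(9·7 − 14)7^{m−1} + (9·2 − 14)2^{m−1} = -49·7^{m−1} + 4·2^{m−1} = -7^{m+1} + 2^{m+1}.
Hence L(k) = -7^k + 2^k for every k ≥ 1, by strong induction.

L(k) = -7^k + 2^k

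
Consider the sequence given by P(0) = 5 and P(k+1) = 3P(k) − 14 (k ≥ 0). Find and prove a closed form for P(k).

Claim: P(k) = -2·3^k + 7.

Base case: P(0) = 5, and -2·3^0 + 7 = -2 + 7 = 5.
Assume P(r) = -2·3^r + 7 for some r ≥ 0.
Then P(r+1) = 3P(r) − 14 = 3·(-2·3^r + 7) − 14 = -6·3^r + 21 − 14 = -2·3^{r+1} + 7.
This completes the inductive step, so P(k) = -2·3^k + 7 for all k ≥ 0.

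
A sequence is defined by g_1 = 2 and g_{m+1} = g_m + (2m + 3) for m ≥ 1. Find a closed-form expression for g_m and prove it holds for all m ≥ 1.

Claim: g_m = m^2 + 2m − 1.

Base case: g_1 = 2, and 1^2 + 2·1 − 1 = 2.
Assume g_k = k^2 + 2k − 1.
Then g_{k+1} = g_k + (2k + 3) = (k^2 + 2k − 1) + (2k + 3) = k^2 + 4k + 2,
and (k+1)^2 + 2·(k+1) − 1 = k^2 + 4k + 2.
This completes the inductive step, so g_m = m^2 + 2m − 1 for all m ≥ 1.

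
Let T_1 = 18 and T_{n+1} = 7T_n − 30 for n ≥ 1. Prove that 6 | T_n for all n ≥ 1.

Base case: T_1 = 18 = 6·3, so 6 | T_1.
Assume 6 | T_j, so T_j = 6t for some integer t.
Then T_{j+1} = 7T_j − 30 = 7·(6t) − 30 = 6(7t − 5), so 6 | T_{j+1}.
By induction, 6 | T_n for all n ≥ 1.

6 | T_n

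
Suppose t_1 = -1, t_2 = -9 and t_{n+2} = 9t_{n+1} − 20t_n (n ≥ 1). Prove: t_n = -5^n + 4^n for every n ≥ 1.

Base cases: t_1 = -1 and -5^1 + 4^1 = -1; t_2 = -9 and -5^2 + 4^2 = -9.
Assume t_i = -5^i + 4^i for all 1 ≤ i ≤ j, where j ≥ 2.
Then t_{j+1} = 9t_j − 20t_{j−1} = 9·(-5^j + 4^j) − 20·(-5^{j−1} + 4^{j−1}) = -(9·5 − 20)5^{j−1} + (9·4 − 20)4^{j−1} = -25·5^{j−1} + 16·4^{j−1} = -5^{j+1} + 4^{j+1}.
Hence t_n = -5^n + 4^n for every n ≥ 1, by strong induction.

t_n = -5^n + 4^n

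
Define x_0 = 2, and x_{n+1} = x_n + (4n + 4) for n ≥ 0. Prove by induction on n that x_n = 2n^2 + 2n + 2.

Base case: x_0 = 2, and 2·0^2 + 2·0 + 2 = 2.
Assume x_m = 2m^2 + 2m + 2.
Then x_{m+1} = x_m + (4m + 4) = (2m^2 + 2m + 2) + (4m + 4) = 2m^2 + 6m + 6,
and 2·(m+1)^2 + 2·(m+1) + 2 = 2m^2 + 6m + 6.
This completes the inductive step, so x_n = 2n^2 + 2n + 2 for all n ≥ 0.

x_n = 2n^2 + 2n + 2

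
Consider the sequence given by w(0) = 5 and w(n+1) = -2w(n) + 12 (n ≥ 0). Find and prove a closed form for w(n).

Claim: w(n) = (-2)^n + 4.

Base case: w(0) = 5, and (-2)^0 + 4 = 1 + 4 = 5.
Assume w(k) = (-2)^k + 4 for some k ≥ 0.
Then w(k+1) = -2w(k) + 12 = -2·((-2)^k + 4) + 12 = -2·(-2)^k − 8 + 12 = (-2)^{k+1} + 4.
This completes the inductive step, so w(n) = (-2)^n + 4 for all n ≥ 0.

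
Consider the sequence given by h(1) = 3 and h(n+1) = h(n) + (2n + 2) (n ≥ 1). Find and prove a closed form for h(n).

Claim: h(n) = n^2 + n + 1.

Base case: h(1) = 3, and 1^2 + 1 + 1 = 3.
Assume h(j) = j^2 + j + 1.
Then h(j+1) = h(j) + (2j + 2) = (j^2 + j + 1) + (2j + 2) = j^2 + 3j + 3,
and (j+1)^2 + (j+1) + 1 = j^2 + 3j + 3.
By induction, h(n) = n^2 + n + 1 for all n ≥ 1.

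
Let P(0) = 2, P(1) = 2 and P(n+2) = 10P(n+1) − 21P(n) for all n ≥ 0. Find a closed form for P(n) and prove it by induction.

Claim: P(n) = 3·3^n − 7^n.

Base cases: P(0) = 2 and 3·3^0 − 7^0 = 2; P(1) = 2 and 3·3^1 − 7^1 = 2.
Assume P(j) = 3·3^j − 7^j for all 0 ≤ j ≤ m, where m ≥ 1.
Then P(m+1) = 10P(m) − 21P(m−1) = 10·(3·3^m − 7^m) − 21·(3·3^{m−1} − 7^{m−1}) = 3·(10·3 − 21)3^{m−1} − (10·7 − 21)7^{m−1} = 27·3^{m−1} − 49·7^{m−1} = 3·3^{m+1} − 7^{m+1}.
Hence P(n) = 3·3^n − 7^n for every n ≥ 0, by strong induction.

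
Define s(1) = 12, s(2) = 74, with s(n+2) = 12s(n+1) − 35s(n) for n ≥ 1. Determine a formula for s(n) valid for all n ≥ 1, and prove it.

Claim: s(n) = 7^n + 5^n.

Base cases: s(1) = 12 and 7^1 + 5^1 = 12; s(2) = 74 and 7^2 + 5^2 = 74.
Assume s(i) = 7^i + 5^i for all 1 ≤ i ≤ j, where j ≥ 2.
Then s(j+1) = 12s(j) − 35s(j−1) = 12·(7^j + 5^j) − 35·(7^{j−1} + 5^{j−1}) = (12·7 − 35)7^{j−1} + (12·5 − 35)5^{j−1} = 49·7^{j−1} + 25·5^{j−1} = 7^{j+1} + 5^{j+1}.
This completes the inductive step, so s(n) = 7^n + 5^n for all n ≥ 1.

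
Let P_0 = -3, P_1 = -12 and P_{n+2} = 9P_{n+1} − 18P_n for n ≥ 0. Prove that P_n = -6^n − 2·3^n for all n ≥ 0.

Base cases: P_0 = -3 and -6^0 − 2·3^0 = -3; P_1 = -12 and -6^1 − 2·3^1 = -12.
Assume P_j = -6^j − 2·3^j for all 0 ≤ j ≤ r, where r ≥ 1.
Then P_{r+1} = 9P_r − 18P_{r−1} = 9·(-6^r − 2·3^r) − 18·(-6^{r−1} − 2·3^{r−1}) = -(9·6 − 18)6^{r−1} − 2·(9·3 − 18)3^{r−1} = -36·6^{r−1} − 18·3^{r−1} = -6^{r+1} − 2·3^{r+1}.
Hence P_n = -6^n − 2·3^n for every n ≥ 0, by strong induction.

P_n = -6^n − 2·3^n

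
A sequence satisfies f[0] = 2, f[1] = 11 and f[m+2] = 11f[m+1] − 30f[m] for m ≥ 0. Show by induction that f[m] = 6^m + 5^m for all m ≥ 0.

Base cases: f[0] = 2 and 6^0 + 5^0 = 2; f[1] = 11 and 6^1 + 5^1 = 11.
Assume f[j] = 6^j + 5^j for all 0 ≤ j ≤ r, where r ≥ 1.
Then f[r+1] = 11f[r] − 30f[r−1] = 11·(6^r + 5^r) − 30·(6^{r−1} + 5^{r−1}) = (11·6 − 30)6^{r−1} + (11·5 − 30)5^{r−1} = 36·6^{r−1} + 25·5^{r−1} = 6^{r+1} + 5^{r+1}.
By strong induction, f[m] = 6^m + 5^m for all m ≥ 0.

f[m] = 6^m + 5^m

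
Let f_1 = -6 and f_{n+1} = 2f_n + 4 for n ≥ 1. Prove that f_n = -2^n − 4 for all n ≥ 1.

Base case: f_1 = -6, and -2^1 − 4 = -2 − 4 = -6.
Assume f_r = -2^r − 4 for some r ≥ 1.
Then f_{r+1} = 2f_r + 4 = 2·(-2^r − 4) + 4 = -2^{r+1} − 8 + 4 = -2^{r+1} − 4.
So the formula holds for r+1, and by induction f_n = -2^n − 4 for all n ≥ 1.

f_n = -2^n − 4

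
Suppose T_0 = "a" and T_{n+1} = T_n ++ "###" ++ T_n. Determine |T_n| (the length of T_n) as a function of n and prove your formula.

Claim: |T_n| = 2^{n+2} − 3.

Base case: |T_0| = 1, and 2^{0+2} − 3 = 1.
Assume |T_j| = 2^{j+2} − 3.
Then |T_{j+1}| = |T_j| + 3 + |T_j| = 2|T_j| + 3 = 2(2^{j+2} − 3) + 3 = 2^{j+3} − 6 + 3 = 2^{j+3} − 3.
Hence |T_n| = 2^{n+2} − 3 for every n ≥ 0, by induction.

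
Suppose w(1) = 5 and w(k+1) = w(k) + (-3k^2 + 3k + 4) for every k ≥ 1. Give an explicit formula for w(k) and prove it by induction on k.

Claim: w(k) = -k^3 + 3k^2 + 2k + 1.

Base case: w(1) = 5, and -1^3 + 3·1^2 + 2·1 + 1 = 5.
Assume w(m) = -m^3 + 3m^2 + 2m + 1.
Then w(m+1) = w(m) + (-3m^2 + 3m + 4) = (-m^3 + 3m^2 + 2m + 1) + (-3m^2 + 3m + 4) = -m^3 + 5m + 5,
and -(m+1)^3 + 3·(m+1)^2 + 2·(m+1) + 1 = -m^3 + 5m + 5.
Hence w(k) = -k^3 + 3k^2 + 2k + 1 for every k ≥ 1, by induction.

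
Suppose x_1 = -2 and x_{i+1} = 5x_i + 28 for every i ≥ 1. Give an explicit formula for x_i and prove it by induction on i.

Claim: x_i = 5^i − 7.

Base case: x_1 = -2, and 5^1 − 7 = 5 − 7 = -2.
Assume x_k = 5^k − 7 for some k ≥ 1.
Then x_{k+1} = 5x_k + 28 = 5·(5^k − 7) + 28 = 5^{k+1} − 35 + 28 = 5^{k+1} − 7.
By induction, x_i = 5^i − 7 for all i ≥ 1.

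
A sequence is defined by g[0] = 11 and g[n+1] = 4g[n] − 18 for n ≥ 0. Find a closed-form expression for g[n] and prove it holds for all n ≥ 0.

Claim: g[n] = 5·4^n + 6.

Base case: g[0] = 11, and 5·4^0 + 6 = 5 + 6 = 11.
Assume g[m] = 5·4^m + 6 for some m ≥ 0.
Then g[m+1] = 4g[m] − 18 = 4·(5·4^m + 6) − 18 = 20·4^m + 24 − 18 = 5·4^{m+1} + 6.
Hence g[n] = 5·4^n + 6 for every n ≥ 0, by induction.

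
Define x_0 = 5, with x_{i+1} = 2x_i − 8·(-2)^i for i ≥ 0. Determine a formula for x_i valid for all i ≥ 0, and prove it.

Claim: x_i = 3·2^i + 2·(-2)^i.

Base case: x_0 = 5, and 3·2^0 + 2·(-2)^0 = 3 + 2 = 5.
Assume x_m = 3·2^m + 2·(-2)^m for some m ≥ 0.
Then x_{m+1} = 2x_m − 8·(-2)^m = 2·(3·2^m + 2·(-2)^m) − 8·(-2)^m = 3·2^{m+1} + 4·(-2)^m − 8·(-2)^m = 3·2^{m+1} − 4·(-2)^m = 3·2^{m+1} + 2·(-2)^{m+1}.
So the formula holds for m+1, and by induction x_i = 3·2^i + 2·(-2)^i for all i ≥ 0.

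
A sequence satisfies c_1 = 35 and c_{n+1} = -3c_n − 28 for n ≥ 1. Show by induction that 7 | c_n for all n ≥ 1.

Base case: c_1 = 35 = 7·5, so 7 | c_1.
Assume 7 | c_r, so c_r = 7t for some integer t.
Then c_{r+1} = -3c_r − 28 = -3·(7t) − 28 = 7(-3t − 4), so 7 | c_{r+1}.
So the property holds for r+1, and by induction 7 | c_n for all n ≥ 1.

7 | c_n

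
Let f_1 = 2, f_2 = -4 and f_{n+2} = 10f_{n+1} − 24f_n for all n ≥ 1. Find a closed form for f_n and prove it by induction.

Claim: f_n = -6^n + 2·4^n.

Base cases: f_1 = 2 and -6^1 + 2·4^1 = 2; f_2 = -4 and -6^2 + 2·4^2 = -4.
Assume f_j = -6^j + 2·4^j for all 1 ≤ j ≤ m, where m ≥ 2.
Then f_{m+1} = 10f_m − 24f_{m−1} = 10·(-6^m + 2·4^m) − 24·(-6^{m−1} + 2·4^{m−1}) = -(10·6 − 24)6^{m−1} + 2·(10·4 − 24)4^{m−1} = -36·6^{m−1} + 32·4^{m−1} = -6^{m+1} + 2·4^{m+1}.
So the formula holds for m+1, and by strong induction f_n = -6^n + 2·4^n for all n ≥ 1.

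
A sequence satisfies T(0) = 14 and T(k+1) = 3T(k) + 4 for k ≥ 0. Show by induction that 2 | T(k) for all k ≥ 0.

Base case: T(0) = 14 = 2·7, so 2 | T(0).
Assume 2 | T(m), so T(m) = 2t for some integer t.
Then T(m+1) = 3T(m) + 4 = 3·(2t) + 4 = 2(3t + 2), so 2 | T(m+1).
This completes the inductive step, so 2 | T(k) for all k ≥ 0.

2 | T(k)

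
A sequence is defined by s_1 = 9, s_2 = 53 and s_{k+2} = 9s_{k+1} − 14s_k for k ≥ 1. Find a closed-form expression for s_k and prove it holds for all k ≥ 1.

Claim: s_k = 7^k + 2^k.

Base cases: s_1 = 9 and 7^1 + 2^1 = 9; s_2 = 53 and 7^2 + 2^2 = 53.
Assume s_i = 7^i + 2^i for all 1 ≤ i ≤ j, where j ≥ 2.
Then s_{j+1} = 9s_j − 14s_{j−1} = 9·(7^j + 2^j) − 14·(7^{j−1} + 2^{j−1}) = (9·7 − 14)7^{j−1} + (9·2 − 14)2^{j−1} = 49·7^{j−1} + 4·2^{j−1} = 7^{j+1} + 2^{j+1}.
This completes the inductive step, so s_k = 7^k + 2^k for all k ≥ 1.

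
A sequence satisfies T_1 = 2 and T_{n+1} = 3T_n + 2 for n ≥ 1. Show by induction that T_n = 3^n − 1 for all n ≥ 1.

Base case: T_1 = 2, and 3^1 − 1 = 3 − 1 = 2.
Assume T_r = 3^r − 1 for some r ≥ 1.
Then T_{r+1} = 3T_r + 2 = 3·(3^r − 1) + 2 = 3^{r+1} − 3 + 2 = 3^{r+1} − 1.
This completes the inductive step, so T_n = 3^n − 1 for all n ≥ 1.

T_n = 3^n − 1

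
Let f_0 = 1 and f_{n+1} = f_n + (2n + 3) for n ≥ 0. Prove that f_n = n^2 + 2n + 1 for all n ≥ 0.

Base case: f_0 = 1, and 0^2 + 2·0 + 1 = 1.
Assume f_j = j^2 + 2j + 1.
Then f_{j+1} = f_j + (2j + 3) = (j^2 + 2j + 1) + (2j + 3) = j^2 + 4j + 4,
and (j+1)^2 + 2·(j+1) + 1 = j^2 + 4j + 4.
By induction, f_n = n^2 + 2n + 1 for all n ≥ 0.

f_n = n^2 + 2n + 1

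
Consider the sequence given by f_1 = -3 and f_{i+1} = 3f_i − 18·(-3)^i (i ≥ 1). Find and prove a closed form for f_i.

Claim: f_i = 2·3^i + 3·(-3)^i.

Base case: f_1 = -3, and 2·3^1 + 3·(-3)^1 = 6 − 9 = -3.
Assume f_m = 2·3^m + 3·(-3)^m for some m ≥ 1.
Then f_{m+1} = 3f_m − 18·(-3)^m = 3·(2·3^m + 3·(-3)^m) − 18·(-3)^m = 2·3^{m+1} + 9·(-3)^m − 18·(-3)^m = 2·3^{m+1} − 9·(-3)^m = 2·3^{m+1} + 3·(-3)^{m+1}.
Hence f_i = 2·3^i + 3·(-3)^i for every i ≥ 1, by induction.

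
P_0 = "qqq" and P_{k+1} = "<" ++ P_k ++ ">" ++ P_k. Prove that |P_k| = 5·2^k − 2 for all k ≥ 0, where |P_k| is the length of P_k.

Base case: |P_0| = 3, and 5·2^0 − 2 = 3.
Assume |P_m| = 5·2^m − 2.
Then |P_{m+1}| = 1 + |P_m| + 1 + |P_m| = 2|P_m| + 2 = 2(5·2^m − 2) + 2 = 5·2^{m+1} − 4 + 2 = 5·2^{m+1} − 2.
This completes the inductive step, so |P_k| = 5·2^k − 2 for all k ≥ 0.

|P_k| = 5·2^k − 2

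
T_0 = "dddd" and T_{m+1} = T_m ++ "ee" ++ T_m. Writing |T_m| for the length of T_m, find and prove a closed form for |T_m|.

Claim: |T_m| = 6·2^m − 2.

Base case: |T_0| = 4, and 6·2^0 − 2 = 4.
Assume |T_j| = 6·2^j − 2.
Then |T_{j+1}| = |T_j| + 2 + |T_j| = 2|T_j| + 2 = 2(6·2^j − 2) + 2 = 6·2^{j+1} − 4 + 2 = 6·2^{j+1} − 2.
By induction, |T_m| = 6·2^m − 2 for all m ≥ 0.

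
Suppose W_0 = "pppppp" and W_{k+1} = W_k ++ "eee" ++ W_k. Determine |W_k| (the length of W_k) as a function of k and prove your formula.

Claim: |W_k| = 9·2^k − 3.

Base case: |W_0| = 6, and 9·2^0 − 3 = 6.
Assume |W_j| = 9·2^j − 3.
Then |W_{j+1}| = |W_j| + 3 + |W_j| = 2|W_j| + 3 = 2(9·2^j − 3) + 3 = 9·2^{j+1} − 6 + 3 = 9·2^{j+1} − 3.
This completes the inductive step, so |W_k| = 9·2^k − 3 for all k ≥ 0.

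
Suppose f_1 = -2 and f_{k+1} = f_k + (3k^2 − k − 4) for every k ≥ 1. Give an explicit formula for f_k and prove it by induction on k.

Claim: f_k = k^3 − 2k^2 − 3k + 2.

Base case: f_1 = -2, and 1^3 − 2·1^2 − 3·1 + 2 = -2.
Assume f_r = r^3 − 2r^2 − 3r + 2.
Then f_{r+1} = f_r + (3r^2 − r − 4) = (r^3 − 2r^2 − 3r + 2) + (3r^2 − r − 4) = r^3 + r^2 − 4r − 2,
and (r+1)^3 − 2·(r+1)^2 − 3·(r+1) + 2 = r^3 + r^2 − 4r − 2.
By induction, f_k = k^3 − 2k^2 − 3k + 2 for all k ≥ 1.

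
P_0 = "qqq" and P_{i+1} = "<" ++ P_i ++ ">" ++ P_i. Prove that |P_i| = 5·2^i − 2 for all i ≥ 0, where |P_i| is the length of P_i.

Base case: |P_0| = 3, and 5·2^0 − 2 = 3.
Assume |P_m| = 5·2^m − 2.
Then |P_{m+1}| = 1 + |P_m| + 1 + |P_m| = 2|P_m| + 2 = 2(5·2^m − 2) + 2 = 5·2^{m+1} − 4 + 2 = 5·2^{m+1} − 2.
By induction, |P_i| = 5·2^i − 2 for all i ≥ 0.

|P_i| = 5·2^i − 2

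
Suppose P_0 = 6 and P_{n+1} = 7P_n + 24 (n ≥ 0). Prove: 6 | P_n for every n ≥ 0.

Base case: P_0 = 6 = 6·1, so 6 | P_0.
Assume 6 | P_j, so P_j = 6t for some integer t.
Then P_{j+1} = 7P_j + 24 = 7·(6t) + 24 = 6(7t + 4), so 6 | P_{j+1}.
Hence 6 | P_n for every n ≥ 0, by induction.

6 | P_n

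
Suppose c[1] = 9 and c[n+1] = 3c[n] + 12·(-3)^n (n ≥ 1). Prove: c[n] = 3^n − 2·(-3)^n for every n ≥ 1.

Base case: c[1] = 9, and 3^1 − 2·(-3)^1 = 3 + 6 = 9.
Assume c[r] = 3^r − 2·(-3)^r for some r ≥ 1.
Then c[r+1] = 3c[r] + 12·(-3)^r = 3·(3^r − 2·(-3)^r) + 12·(-3)^r = 3^{r+1} − 6·(-3)^r + 12·(-3)^r = 3^{r+1} + 6·(-3)^r = 3^{r+1} − 2·(-3)^{r+1}.
So the formula holds for r+1, and by induction c[n] = 3^n − 2·(-3)^n for all n ≥ 1.

c[n] = 3^n − 2·(-3)^n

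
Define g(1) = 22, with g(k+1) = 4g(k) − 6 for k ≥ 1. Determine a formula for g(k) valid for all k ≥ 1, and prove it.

Claim: g(k) = 5·4^k + 2.

Base case: g(1) = 22, and 5·4^1 + 2 = 20 + 2 = 22.
Assume g(m) = 5·4^m + 2 for some m ≥ 1.
Then g(m+1) = 4g(m) − 6 = 4·(5·4^m + 2) − 6 = 20·4^m + 8 − 6 = 5·4^{m+1} + 2.
Hence g(k) = 5·4^k + 2 for every k ≥ 1, by induction.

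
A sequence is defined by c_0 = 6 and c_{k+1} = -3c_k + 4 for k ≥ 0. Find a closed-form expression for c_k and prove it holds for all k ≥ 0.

Claim: c_k = 5·(-3)^k + 1.

Base case: c_0 = 6, and 5·(-3)^0 + 1 = 5 + 1 = 6.
Assume c_j = 5·(-3)^j + 1 for some j ≥ 0.
Then c_{j+1} = -3c_j + 4 = -3·(5·(-3)^j + 1) + 4 = -15·(-3)^j − 3 + 4 = 5·(-3)^{j+1} + 1.
By induction, c_k = 5·(-3)^k + 1 for all k ≥ 0.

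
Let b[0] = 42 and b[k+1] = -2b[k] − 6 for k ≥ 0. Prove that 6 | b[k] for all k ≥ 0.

Base case: b[0] = 42 = 6·7, so 6 | b[0].
Assume 6 | b[r], so b[r] = 6t for some integer t.
Then b[r+1] = -2b[r] − 6 = -2·(6t) − 6 = 6(-2t − 1), so 6 | b[r+1].
Hence 6 | b[k] for every k ≥ 0, by induction.

6 | b[k]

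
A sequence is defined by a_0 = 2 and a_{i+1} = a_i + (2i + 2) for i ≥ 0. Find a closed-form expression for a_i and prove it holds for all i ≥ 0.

Claim: a_i = i^2 + i + 2.

Base case: a_0 = 2, and 0^2 + 0 + 2 = 2.
Assume a_k = k^2 + k + 2.
Then a_{k+1} = a_k + (2k + 2) = (k^2 + k + 2) + (2k + 2) = k^2 + 3k + 4,
and (k+1)^2 + (k+1) + 2 = k^2 + 3k + 4.
This completes the inductive step, so a_i = i^2 + i + 2 for all i ≥ 0.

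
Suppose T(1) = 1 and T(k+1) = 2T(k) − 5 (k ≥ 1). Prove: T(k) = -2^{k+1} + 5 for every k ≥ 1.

Base case: T(1) = 1, and -2^{1+1} + 5 = -4 + 5 = 1.
Assume T(r) = -2^{r+1} + 5 for some r ≥ 1.
Then T(r+1) = 2T(r) − 5 = 2·(-2^{r+1} + 5) − 5 = -2^{r+2} + 10 − 5 = -2^{r+2} + 5.
By induction, T(k) = -2^{k+1} + 5 for all k ≥ 1.

T(k) = -2^{k+1} + 5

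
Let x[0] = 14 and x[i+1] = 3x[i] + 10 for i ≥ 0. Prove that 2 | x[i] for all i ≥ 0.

Base case: x[0] = 14 = 2·7, so 2 | x[0].
Assume 2 | x[r], so x[r] = 2t for some integer t.
Then x[r+1] = 3x[r] + 10 = 3·(2t) + 10 = 2(3t + 5), so 2 | x[r+1].
This completes the inductive step, so 2 | x[i] for all i ≥ 0.

2 | x[i]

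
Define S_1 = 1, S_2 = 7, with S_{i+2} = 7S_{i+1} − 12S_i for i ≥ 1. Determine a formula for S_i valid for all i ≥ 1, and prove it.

Claim: S_i = -3^i + 4^i.

Base cases: S_1 = 1 and -3^1 + 4^1 = 1; S_2 = 7 and -3^2 + 4^2 = 7.
Assume S_j = -3^j + 4^j for all 1 ≤ j ≤ r, where r ≥ 2.
Then S_{r+1} = 7S_r − 12S_{r−1} = 7·(-3^r + 4^r) − 12·(-3^{r−1} + 4^{r−1}) = -(7·3 − 12)3^{r−1} + (7·4 − 12)4^{r−1} = -9·3^{r−1} + 16·4^{r−1} = -3^{r+1} + 4^{r+1}.
Hence S_i = -3^i + 4^i for every i ≥ 1, by strong induction.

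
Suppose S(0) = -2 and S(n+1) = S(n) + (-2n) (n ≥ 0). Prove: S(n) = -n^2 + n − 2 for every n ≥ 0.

Base case: S(0) = -2, and -0^2 + 0 − 2 = -2.
Assume S(r) = -r^2 + r − 2.
Then S(r+1) = S(r) + (-2r) = (-r^2 + r − 2) + (-2r) = -r^2 − r − 2,
and -(r+1)^2 + (r+1) − 2 = -r^2 − r − 2.
Hence S(n) = -n^2 + n − 2 for every n ≥ 0, by induction.

S(n) = -n^2 + n − 2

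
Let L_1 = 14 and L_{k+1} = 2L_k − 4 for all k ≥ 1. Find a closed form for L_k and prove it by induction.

Claim: L_k = 5·2^k + 4.

Base case: L_1 = 14, and 5·2^1 + 4 = 10 + 4 = 14.
Assume L_j = 5·2^j + 4 for some j ≥ 1.
Then L_{j+1} = 2L_j − 4 = 2·(5·2^j + 4) − 4 = 10·2^j + 8 − 4 = 5·2^{j+1} + 4.
By induction, L_k = 5·2^k + 4 for all k ≥ 1.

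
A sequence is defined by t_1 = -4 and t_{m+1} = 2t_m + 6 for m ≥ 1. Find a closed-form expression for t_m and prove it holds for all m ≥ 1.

Claim: t_m = 2^m − 6.

Base case: t_1 = -4, and 2^1 − 6 = 2 − 6 = -4.
Assume t_j = 2^j − 6 for some j ≥ 1.
Then t_{j+1} = 2t_j + 6 = 2·(2^j − 6) + 6 = 2^{j+1} − 12 + 6 = 2^{j+1} − 6.
Hence t_m = 2^m − 6 for every m ≥ 1, by induction.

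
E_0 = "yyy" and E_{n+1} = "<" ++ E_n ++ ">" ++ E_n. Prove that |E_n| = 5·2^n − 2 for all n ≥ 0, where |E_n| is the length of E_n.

Base case: |E_0| = 3, and 5·2^0 − 2 = 3.
Assume |E_j| = 5·2^j − 2.
Then |E_{j+1}| = 1 + |E_j| + 1 + |E_j| = 2|E_j| + 2 = 2(5·2^j − 2) + 2 = 5·2^{j+1} − 4 + 2 = 5·2^{j+1} − 2.
Hence |E_n| = 5·2^n − 2 for every n ≥ 0, by induction.

|E_n| = 5·2^n − 2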